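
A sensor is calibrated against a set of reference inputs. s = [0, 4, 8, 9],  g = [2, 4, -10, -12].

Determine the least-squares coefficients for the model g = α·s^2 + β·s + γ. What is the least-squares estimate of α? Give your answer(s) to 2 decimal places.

α = -0.40

Compute the Gram sums: Σs^2·s^2 = 10913, Σs^2·s = 1305, Σs^2 = 161, Σs·s = 161, Σs = 21, Σ1 = 4.
For Aᵀg: Σs^2·g = -1548, Σs·g = -172, Σg = -16.
Inverting the 3×3 Gram matrix, [α, β, γ]ᵀ = [-1355/3398, 6383/3398, 3718/1699]ᵀ.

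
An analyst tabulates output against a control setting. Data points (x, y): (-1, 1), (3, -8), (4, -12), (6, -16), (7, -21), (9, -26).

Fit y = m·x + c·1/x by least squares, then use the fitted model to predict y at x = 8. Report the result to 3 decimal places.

ŷ = -23.151

Setting ∂/∂m … = 0 gives: 192·m + 6·c = -550;  6·m + (78373/63504)·c = -137/9.
Determinant 192·(78373/63504) − 6² = 265864/1323.
m = ((-550)·(78373/63504) − 6·(-137/9))/(265864/1323) = -18652559/6380736; c = (192·(-137/9) − 6·(-550))/(265864/1323) = 124803/66466.
At x = 8: ŷ = (-18652559/6380736)·(8) + (124803/66466)·(1/8) = -36930709/1595184.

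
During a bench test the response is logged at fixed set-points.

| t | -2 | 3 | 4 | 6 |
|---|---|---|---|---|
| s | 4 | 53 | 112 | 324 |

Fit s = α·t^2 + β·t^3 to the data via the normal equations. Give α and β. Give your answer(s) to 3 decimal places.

α = 2.942, β = 1.010

Entries of AᵀA: Σt^2·t^2 = 1649, Σt^2·t^3 = 9011, Σt^3·t^3 = 51545.
Moment sums: Σt^2·s = 13949, Σt^3·s = 78551.
Determinant 1649·51545 − 9011² = 3799584.
α = (13949·51545 − 9011·78551)/3799584 = 38813/13193; β = (1649·78551 − 9011·13949)/3799584 = 13320/13193.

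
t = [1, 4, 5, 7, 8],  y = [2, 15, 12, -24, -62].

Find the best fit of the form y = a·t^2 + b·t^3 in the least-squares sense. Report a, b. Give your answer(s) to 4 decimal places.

a = 2.8692, b = -0.4797

Compute the Gram sums: Σt^2·t^2 = 7379, Σt^2·t^3 = 53725, Σt^3·t^3 = 399515.
For Mᵀy: Σt^2·y = -4602, Σt^3·y = -37514.
MᵀM·[a, b]ᵀ = Mᵀy becomes [[7379, 53725]; [53725, 399515]]·[a, b]ᵀ = [-4602, -37514]ᵀ.
Determinant 7379·399515 − 53725² = 61645560.
a = ((-4602)·399515 − 53725·(-37514))/61645560 = 8843581/3082278; b = (7379·(-37514) − 53725·(-4602))/61645560 = -7393339/15411390.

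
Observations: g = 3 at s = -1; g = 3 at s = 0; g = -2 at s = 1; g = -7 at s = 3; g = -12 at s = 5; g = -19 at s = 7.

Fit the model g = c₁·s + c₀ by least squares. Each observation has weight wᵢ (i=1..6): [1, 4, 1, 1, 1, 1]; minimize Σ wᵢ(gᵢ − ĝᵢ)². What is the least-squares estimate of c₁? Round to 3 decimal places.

With design matrix M, MᵀWM = [[85, 15]; [15, 9]] and MᵀWg = [-219, -25]ᵀ.
Determinant 85·9 − 15² = 540.
c₁ = ((-219)·9 − 15·(-25))/540 = -133/45; c₀ = (85·(-25) − 15·(-219))/540 = 58/27.

c₁ = -2.956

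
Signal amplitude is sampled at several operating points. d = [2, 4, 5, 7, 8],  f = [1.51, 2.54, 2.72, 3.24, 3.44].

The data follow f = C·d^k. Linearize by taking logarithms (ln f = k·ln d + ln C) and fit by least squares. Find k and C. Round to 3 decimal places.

k = 0.589, C = 1.044

Linearized form: ln f = k·ln d + ln C. From the 5 transformed points,
Σln d = 7.7142, Σ(ln d)² = 13.1032, Σln f = 4.7560, Σln d·ln f = 8.0450.
Equations: 13.1032·k + 7.7142·ln C = 8.0450;  7.7142·k + 5·ln C = 4.7560.
Solving (det = 6.0066): k = 0.58878, ln C = 0.04280, so C = exp(0.04280) = 1.04373.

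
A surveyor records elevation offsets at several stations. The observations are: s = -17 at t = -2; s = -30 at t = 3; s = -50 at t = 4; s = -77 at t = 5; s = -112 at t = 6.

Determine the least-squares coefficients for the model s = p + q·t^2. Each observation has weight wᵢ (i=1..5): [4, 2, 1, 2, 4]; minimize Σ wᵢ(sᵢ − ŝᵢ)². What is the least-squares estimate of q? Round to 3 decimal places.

With design matrix X, XᵀWX = [[13, 244]; [244, 6916]] and XᵀWs = [-780, -21590]ᵀ.
Eliminating q: 6916·(row 1) − 244·(row 2) gives 30372·p = 6916·(-780) − 244·(-21590) = -126520, so p = -31630/7593.
Then q = ((-21590) − 244·(-31630/7593))/6916 = -45175/15186.

q = -2.975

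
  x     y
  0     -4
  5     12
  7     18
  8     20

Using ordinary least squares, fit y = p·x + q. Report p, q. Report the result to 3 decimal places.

Normal-equation sums: Σx·x = 138, Σx = 20, Σ1 = 4.
For Aᵀy: Σx·y = 346, Σy = 46.
Eliminating q: 4·(row 1) − 20·(row 2) gives 152·p = 4·346 − 20·46 = 464, so p = 58/19.
Then q = (46 − 20·(58/19))/4 = -143/38.

p = 3.053, q = -3.763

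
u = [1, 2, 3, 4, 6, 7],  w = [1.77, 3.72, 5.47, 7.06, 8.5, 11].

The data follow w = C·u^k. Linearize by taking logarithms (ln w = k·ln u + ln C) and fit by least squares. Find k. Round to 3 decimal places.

Let Y = ln w. Fitting Y = k·ln u + ln C by least squares:
Σln u = 6.9157, Σ(ln u)² = 10.6062, Σln w = 10.0764, Σln u·ln w = 13.9875.
Equations: 10.6062·k + 6.9157·ln C = 13.9875;  6.9157·k + 6·ln C = 10.0764.
Δ = 10.6062·6 − (6.9157)² = 15.8099; k = (13.9875·6 − 6.9157·10.0764)/15.8099 = 0.90066, ln C = (10.6062·10.0764 − 6.9157·13.9875)/15.8099 = 0.64128.

k = 0.901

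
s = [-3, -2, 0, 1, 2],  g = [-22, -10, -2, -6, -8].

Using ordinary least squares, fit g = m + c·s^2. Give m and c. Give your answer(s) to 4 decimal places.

m = -2.0488, c = -2.0976

Normal-equation sums: Σ1 = 5, Σs^2 = 18, Σs^2·s^2 = 114.
And Σg = -48, Σs^2·g = -276.
det = 5·114 − 18² = 246.
m = ((-48)·114 − 18·(-276))/246 = -84/41; c = (5·(-276) − 18·(-48))/246 = -86/41.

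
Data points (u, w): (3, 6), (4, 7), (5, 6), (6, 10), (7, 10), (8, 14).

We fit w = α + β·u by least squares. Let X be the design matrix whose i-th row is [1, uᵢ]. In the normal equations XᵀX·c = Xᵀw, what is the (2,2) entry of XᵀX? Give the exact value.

Row 2 ↔ basis u, column 2 ↔ basis u, so (XᵀX)_{2,2} = Σᵢ (u)·(u) = (3)·(3) + (4)·(4) + (5)·(5) + (6)·(6) + (7)·(7) + (8)·(8) = 199.

199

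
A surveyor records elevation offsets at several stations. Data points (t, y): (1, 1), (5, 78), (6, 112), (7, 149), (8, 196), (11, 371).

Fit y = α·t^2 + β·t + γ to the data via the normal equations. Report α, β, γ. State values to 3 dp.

α = 3.005, β = 0.861, γ = -2.515

Normal-equation sums: Σt^2·t^2 = 23060, Σt^2·t = 2528, Σt^2 = 296, Σt·t = 296, Σt = 38, Σ1 = 6.
And Σt^2·y = 70719, Σt·y = 7755, Σy = 907.
AᵀA·[α, β, γ]ᵀ = Aᵀy becomes [[23060, 2528, 296]; [2528, 296, 38]; [296, 38, 6]]·[α, β, γ]ᵀ = [70719, 7755, 907]ᵀ.
Inverting the 3×3 Gram matrix, [α, β, γ]ᵀ = [61787/20564, 4427/5141, -25859/10282]ᵀ.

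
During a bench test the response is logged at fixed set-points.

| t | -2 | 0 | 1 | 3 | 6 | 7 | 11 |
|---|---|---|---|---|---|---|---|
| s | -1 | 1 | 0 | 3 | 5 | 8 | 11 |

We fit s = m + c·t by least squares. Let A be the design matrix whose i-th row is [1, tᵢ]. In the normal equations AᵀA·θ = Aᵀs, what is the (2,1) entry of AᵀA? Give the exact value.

26

Row 2 ↔ basis t, column 1 ↔ basis 1, so (AᵀA)_{2,1} = Σᵢ t = (-2)·(1) + (0)·(1) + (1)·(1) + (3)·(1) + (6)·(1) + (7)·(1) + (11)·(1) = 26.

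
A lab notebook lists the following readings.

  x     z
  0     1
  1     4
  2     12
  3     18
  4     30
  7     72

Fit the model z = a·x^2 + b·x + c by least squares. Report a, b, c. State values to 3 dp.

With design matrix M, MᵀM = [[2755, 443, 79]; [443, 79, 17]; [79, 17, 6]] and Mᵀz = [4222, 706, 137]ᵀ.
Solving the 3×3 system (Gaussian elimination) gives a = 2941/2904, b = 45149/14520, c = 1667/2420.

a = 1.013, b = 3.109, c = 0.689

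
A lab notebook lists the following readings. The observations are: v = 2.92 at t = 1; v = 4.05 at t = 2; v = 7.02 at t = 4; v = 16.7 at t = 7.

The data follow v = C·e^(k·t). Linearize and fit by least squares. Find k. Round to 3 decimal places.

Taking logs, ln v = k·t + ln C, so regress ln v on t.
Σt = 14.0000, Σ(t)² = 70.0000, Σln v = 7.2345, Σt·ln v = 31.3719.
Normal system: [[70.0000, 14.0000]; [14.0000, 4]]·[k, ln C]ᵀ = [31.3719, 7.2345]ᵀ.
Slope k = (n·Σt·ln v − Σt·Σln v)/(n·Σ(t)² − (Σt)²) = (4·31.3719 − 14.0000·7.2345)/84.0000 = 0.28816; ln C = (Σln v − k·Σt)/n = 0.80007.

k = 0.288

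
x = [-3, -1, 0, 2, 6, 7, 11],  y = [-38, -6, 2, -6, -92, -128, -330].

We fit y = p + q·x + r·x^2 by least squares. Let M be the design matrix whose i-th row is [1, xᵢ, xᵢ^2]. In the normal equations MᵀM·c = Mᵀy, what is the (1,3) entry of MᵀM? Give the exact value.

220

Row 1 ↔ basis 1, column 3 ↔ basis x^2, so (MᵀM)_{1,3} = Σᵢ x^2 = (1)·(9) + (1)·(1) + (1)·(0) + (1)·(4) + (1)·(36) + (1)·(49) + (1)·(121) = 220.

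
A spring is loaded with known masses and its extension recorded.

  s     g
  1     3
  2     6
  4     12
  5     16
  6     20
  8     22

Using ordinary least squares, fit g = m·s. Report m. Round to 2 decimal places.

The normal equations are: 146·m = 439.
m = 439/146 = 3.00685.

m = 3.01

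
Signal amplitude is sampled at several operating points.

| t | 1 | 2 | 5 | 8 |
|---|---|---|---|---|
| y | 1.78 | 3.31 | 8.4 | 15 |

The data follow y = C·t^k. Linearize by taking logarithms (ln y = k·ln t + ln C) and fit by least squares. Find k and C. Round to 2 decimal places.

k = 1.02, C = 1.71

With ln yᵢ as the transformed response and ln tᵢ as the regressor:
Sums: Σln t = 4.3820, Σ(ln t)² = 7.3948, Σln y = 6.6098, Σln t·ln y = 9.8862.
Normal system: [[7.3948, 4.3820]; [4.3820, 4]]·[k, ln C]ᵀ = [9.8862, 6.6098]ᵀ.
Solving (det = 10.3771): k = 1.01956, ln C = 0.53553, so C = exp(0.53553) = 1.70835.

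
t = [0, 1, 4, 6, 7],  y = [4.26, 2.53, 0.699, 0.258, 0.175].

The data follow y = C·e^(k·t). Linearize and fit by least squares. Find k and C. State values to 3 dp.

Linearized form: ln y = k·t + ln C. From the 5 transformed points,
AᵀA = [[102.0000, 18.0000]; [18.0000, 5]], rhs = [-20.8338, -1.0784]ᵀ  (here Σt = 18.0000, Σ(t)² = 102.0000, Σln y = -1.0784, Σt·ln y = -20.8338).
Solving (det = 186.0000): k = -0.45569, ln C = 1.42480, so C = exp(1.42480) = 4.15703.

k = -0.456, C = 4.157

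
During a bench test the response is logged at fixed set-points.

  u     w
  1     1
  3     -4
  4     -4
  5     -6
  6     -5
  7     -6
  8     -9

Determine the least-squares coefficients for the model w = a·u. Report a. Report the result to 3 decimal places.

The normal system AᵀA·[a]ᵀ = Aᵀw is [[200]]·[a]ᵀ = [-201]ᵀ.
a = (-201)/200 = -1.005.

a = -1.005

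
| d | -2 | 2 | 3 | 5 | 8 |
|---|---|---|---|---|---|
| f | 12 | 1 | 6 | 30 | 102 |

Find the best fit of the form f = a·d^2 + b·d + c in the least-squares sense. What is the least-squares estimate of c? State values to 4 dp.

c = -2.2990

From the data, Σd^2·d^2 = 4834, Σd^2·d = 664, Σd^2 = 106, Σd·d = 106, Σd = 16, Σ1 = 5.
And Σd^2·f = 7384, Σd·f = 962, Σf = 151.
XᵀX·[a, b, c]ᵀ = Xᵀf becomes [[4834, 664, 106]; [664, 106, 16]; [106, 16, 5]]·[a, b, c]ᵀ = [7384, 962, 151]ᵀ.
Inverting the 3×3 Gram matrix, [a, b, c]ᵀ = [92129/45327, -5173/1563, -34735/15109]ᵀ.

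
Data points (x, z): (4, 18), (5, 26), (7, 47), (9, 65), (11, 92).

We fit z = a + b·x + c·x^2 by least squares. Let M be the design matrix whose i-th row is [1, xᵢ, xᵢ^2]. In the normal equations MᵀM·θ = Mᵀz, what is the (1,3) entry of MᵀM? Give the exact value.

Row 1 ↔ basis 1, column 3 ↔ basis x^2, so (MᵀM)_{1,3} = Σᵢ x^2 = (1)·(16) + (1)·(25) + (1)·(49) + (1)·(81) + (1)·(121) = 292.

292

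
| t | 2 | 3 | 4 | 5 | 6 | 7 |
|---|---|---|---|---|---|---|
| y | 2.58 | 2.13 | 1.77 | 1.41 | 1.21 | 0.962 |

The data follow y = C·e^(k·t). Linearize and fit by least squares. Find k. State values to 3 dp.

k = -0.196

Let Y = ln y. Fitting Y = k·t + ln C by least squares:
XᵀX = [[139.0000, 27.0000]; [27.0000, 6]], rhs = [9.0383, 2.7704]ᵀ  (here Σt = 27.0000, Σ(t)² = 139.0000, Σln y = 2.7704, Σt·ln y = 9.0383).
Solving (det = 105.0000): k = -0.19590, ln C = 1.34328.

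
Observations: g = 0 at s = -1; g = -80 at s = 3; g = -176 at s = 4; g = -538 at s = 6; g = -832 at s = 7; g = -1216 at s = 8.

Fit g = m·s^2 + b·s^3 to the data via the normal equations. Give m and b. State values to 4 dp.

Entries of AᵀA: Σs^2·s^2 = 8131, Σs^2·s^3 = 58617, Σs^3·s^3 = 431275.
And Σs^2·g = -141496, Σs^3·g = -1037600.
Eliminating b: 431275·(row 1) − 58617·(row 2) gives 70744336·m = 431275·(-141496) − 58617·(-1037600) = -202688200, so m = -1948925/680234.
Then b = ((-1037600) − 58617·(-1948925/680234))/431275 = -17831821/8843042.

m = -2.8651, b = -2.0165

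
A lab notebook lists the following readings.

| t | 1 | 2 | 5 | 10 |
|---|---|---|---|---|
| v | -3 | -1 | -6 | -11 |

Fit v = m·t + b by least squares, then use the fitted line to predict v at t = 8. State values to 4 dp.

v̂ = -8.8571

Entries of AᵀA: Σt·t = 130, Σt = 18, Σ1 = 4.
Moment sums: Σt·v = -145, Σv = -21.
So AᵀA·[m, b]ᵀ = Aᵀv: [[130, 18]; [18, 4]]·[m, b]ᵀ = [-145, -21]ᵀ.
Δ = 130·4 − 18² = 196.
m = ((-145)·4 − 18·(-21))/196 = -101/98; b = (130·(-21) − 18·(-145))/196 = -30/49.
At t = 8: v̂ = (-101/98)·(8) + (-30/49)·(1) = -62/7.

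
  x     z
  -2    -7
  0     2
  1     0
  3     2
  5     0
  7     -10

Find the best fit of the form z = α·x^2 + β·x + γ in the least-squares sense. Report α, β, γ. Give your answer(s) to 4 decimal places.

α = -0.5365, β = 2.3850, γ = 0.1363

Entries of MᵀM: Σx^2·x^2 = 3124, Σx^2·x = 488, Σx^2 = 88, Σx·x = 88, Σx = 14, Σ1 = 6.
Right-hand side: Σx^2·z = -500, Σx·z = -50, Σz = -13.
Inverting the 3×3 Gram matrix, [α, β, γ]ᵀ = [-4334/8079, 38537/16158, 367/2693]ᵀ.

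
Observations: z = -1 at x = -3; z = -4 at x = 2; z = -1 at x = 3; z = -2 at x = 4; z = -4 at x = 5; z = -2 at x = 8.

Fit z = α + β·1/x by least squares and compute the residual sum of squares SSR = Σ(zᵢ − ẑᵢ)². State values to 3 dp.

SSR = 6.605

Entries of AᵀA: Σ1 = 6, Σ1/x = 43/40, Σ1/x·1/x = 8501/14400.
Moment sums: Σz = -14, Σ1/x·z = -71/20.
Eliminating β: (8501/14400)·(row 1) − (43/40)·(row 2) gives (2291/960)·α = (8501/14400)·(-14) − (43/40)·(-71/20) = -3203/720, so α = -12812/6873.
Then β = ((-71/20) − (43/40)·(-12812/6873))/(8501/14400) = -6000/2291.
Residuals: -61/6873, -5680/6873, 11939/6873, 3566/6873, -11080/6873, 1316/6873; SSR = 45398/6873.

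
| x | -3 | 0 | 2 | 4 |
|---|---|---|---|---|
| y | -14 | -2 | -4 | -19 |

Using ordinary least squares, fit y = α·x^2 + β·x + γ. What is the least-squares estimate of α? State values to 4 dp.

α = -1.2418

Sums needed: Σx^2·x^2 = 353, Σx^2·x = 45, Σx^2 = 29, Σx·x = 29, Σx = 3, Σ1 = 4.
And Σx^2·y = -446, Σx·y = -42, Σy = -39.
So MᵀM·[α, β, γ]ᵀ = Mᵀy: [[353, 45, 29]; [45, 29, 3]; [29, 3, 4]]·[α, β, γ]ᵀ = [-446, -42, -39]ᵀ.
Row-reducing yields α = -8141/6556, β = 3951/6556, γ = -3931/3278.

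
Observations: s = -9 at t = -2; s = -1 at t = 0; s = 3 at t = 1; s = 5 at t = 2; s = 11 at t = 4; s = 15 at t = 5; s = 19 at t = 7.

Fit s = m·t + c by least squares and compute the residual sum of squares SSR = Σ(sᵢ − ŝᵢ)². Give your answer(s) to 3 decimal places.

Setting ∂/∂m … = 0 gives: 99·m + 17·c = 283;  17·m + 7·c = 43.
(Σt·t = 99, Σt = 17, Σ1 = 7, Σt·s = 283, Σs = 43.)
Determinant 99·7 − 17² = 404.
m = (283·7 − 17·43)/404 = 625/202; c = (99·43 − 17·283)/404 = -277/202.
Residuals: -291/202, 75/202, 129/101, 37/202, -1/202, 91/101, -130/101; SSR = 641/101.

SSR = 6.347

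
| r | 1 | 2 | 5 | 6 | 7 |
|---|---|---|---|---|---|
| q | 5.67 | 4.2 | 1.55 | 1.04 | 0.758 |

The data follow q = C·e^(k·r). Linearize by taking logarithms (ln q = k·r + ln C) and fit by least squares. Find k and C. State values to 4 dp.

Let Y = ln q. Fitting Y = k·r + ln C by least squares:
Σr = 21.0000, Σ(r)² = 115.0000, Σln q = 3.3707, Σr·ln q = 5.0925.
Equations: 115.0000·k + 21.0000·ln C = 5.0925;  21.0000·k + 5·ln C = 3.3707.
Solving (det = 134.0000): k = -0.33822, ln C = 2.09467, so C = exp(2.09467) = 8.12280.

k = -0.3382, C = 8.1228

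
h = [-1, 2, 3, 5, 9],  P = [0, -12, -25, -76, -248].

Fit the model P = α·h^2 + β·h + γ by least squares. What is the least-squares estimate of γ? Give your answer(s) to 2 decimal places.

Sums needed: Σh^2·h^2 = 7284, Σh^2·h = 888, Σh^2 = 120, Σh·h = 120, Σh = 18, Σ1 = 5.
And Σh^2·P = -22261, Σh·P = -2711, ΣP = -361.
MᵀM·[α, β, γ]ᵀ = MᵀP becomes [[7284, 888, 120]; [888, 120, 18]; [120, 18, 5]]·[α, β, γ]ᵀ = [-22261, -2711, -361]ᵀ.
Solving the 3×3 system (Gaussian elimination) gives α = -14855/4884, β = -721/1628, γ = 177/74.

γ = 2.39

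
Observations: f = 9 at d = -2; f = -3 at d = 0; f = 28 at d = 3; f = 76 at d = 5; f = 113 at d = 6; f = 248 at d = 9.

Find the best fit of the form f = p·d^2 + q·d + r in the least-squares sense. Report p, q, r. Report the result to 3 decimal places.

From the data, Σd^2·d^2 = 8579, Σd^2·d = 1089, Σd^2 = 155, Σd·d = 155, Σd = 21, Σ1 = 6.
For Mᵀf: Σd^2·f = 26344, Σd·f = 3356, Σf = 471.
Inverting the 3×3 Gram matrix, [p, q, r]ᵀ = [166677/55640, 48053/55640, -26567/13910]ᵀ.

p = 2.996, q = 0.864, r = -1.910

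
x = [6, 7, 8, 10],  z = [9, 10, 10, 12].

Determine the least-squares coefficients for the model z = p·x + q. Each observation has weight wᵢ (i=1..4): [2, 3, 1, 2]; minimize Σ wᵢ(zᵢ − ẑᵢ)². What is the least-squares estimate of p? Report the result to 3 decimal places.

p = 0.713

The normal system AᵀWA·[p, q]ᵀ = AᵀWz is [[483, 61]; [61, 8]]·[p, q]ᵀ = [638, 82]ᵀ.
Δ = 483·8 − 61² = 143.
p = (638·8 − 61·82)/143 = 102/143; q = (483·82 − 61·638)/143 = 688/143.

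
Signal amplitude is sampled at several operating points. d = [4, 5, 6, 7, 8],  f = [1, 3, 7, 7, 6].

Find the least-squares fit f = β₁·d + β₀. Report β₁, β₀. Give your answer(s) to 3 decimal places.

Setting ∂/∂β₁ … = 0 gives: 190·β₁ + 30·β₀ = 158;  30·β₁ + 5·β₀ = 24.
Determinant 190·5 − 30² = 50.
β₁ = (158·5 − 30·24)/50 = 7/5; β₀ = (190·24 − 30·158)/50 = -18/5.

β₁ = 1.400, β₀ = -3.600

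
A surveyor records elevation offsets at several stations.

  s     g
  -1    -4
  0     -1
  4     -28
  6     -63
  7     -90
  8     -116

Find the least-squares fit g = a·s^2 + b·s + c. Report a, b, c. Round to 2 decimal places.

Setting ∂/∂a … = 0 gives: 8050·a + 1134·b + 166·c = -14554;  1134·a + 166·b + 24·c = -2044;  166·a + 24·b + 6·c = -302.
(Σs^2·s^2 = 8050, Σs^2·s = 1134, Σs^2 = 166, Σs·s = 166, Σs = 24, Σ1 = 6, Σs^2·g = -14554, Σs·g = -2044, Σg = -302.)
Row-reducing yields a = -6148/3167, b = 17282/15835, c = -15683/15835.

a = -1.94, b = 1.09, c = -0.99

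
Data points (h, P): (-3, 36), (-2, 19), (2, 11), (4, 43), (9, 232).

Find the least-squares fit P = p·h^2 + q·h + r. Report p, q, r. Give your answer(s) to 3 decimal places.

p = 3.058, q = -2.034, r = 2.546

Sums needed: Σh^2·h^2 = 6930, Σh^2·h = 766, Σh^2 = 114, Σh·h = 114, Σh = 10, Σ1 = 5.
Moment sums: Σh^2·P = 19924, Σh·P = 2136, ΣP = 341.
So XᵀX·[p, q, r]ᵀ = XᵀP: [[6930, 766, 114]; [766, 114, 10]; [114, 10, 5]]·[p, q, r]ᵀ = [19924, 2136, 341]ᵀ.
Solving the 3×3 system (Gaussian elimination) gives p = 112429/36766, q = -74777/36766, r = 46807/18383.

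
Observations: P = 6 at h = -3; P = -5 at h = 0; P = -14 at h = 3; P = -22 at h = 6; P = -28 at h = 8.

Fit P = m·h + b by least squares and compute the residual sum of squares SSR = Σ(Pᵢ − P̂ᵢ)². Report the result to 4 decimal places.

SSR = 2.6701

Forming AᵀA = [[118, 14]; [14, 5]] and AᵀP = [-416, -63]ᵀ gives AᵀA·[m, b]ᵀ = AᵀP.
Δ = 118·5 − 14² = 394.
m = ((-416)·5 − 14·(-63))/394 = -599/197; b = (118·(-63) − 14·(-416))/394 = -805/197.
Residuals: 190/197, -180/197, -156/197, 65/197, 81/197; SSR = 526/197.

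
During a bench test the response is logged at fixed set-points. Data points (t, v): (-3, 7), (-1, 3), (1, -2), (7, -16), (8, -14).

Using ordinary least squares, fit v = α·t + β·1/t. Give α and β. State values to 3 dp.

α = -1.989, β = -0.662

AᵀA·[α, β]ᵀ = Aᵀv reads: 124·α + 5·β = -250;  5·α + (60601/28224)·β = -955/84.
Eliminating β: (60601/28224)·(row 1) − 5·(row 2) gives (1702231/7056)·α = (60601/28224)·(-250) − 5·(-955/84) = -6772925/14112, so α = -6772925/3404462.
Then β = ((-955/84) − 5·(-6772925/3404462))/(60601/28224) = -1127280/1702231.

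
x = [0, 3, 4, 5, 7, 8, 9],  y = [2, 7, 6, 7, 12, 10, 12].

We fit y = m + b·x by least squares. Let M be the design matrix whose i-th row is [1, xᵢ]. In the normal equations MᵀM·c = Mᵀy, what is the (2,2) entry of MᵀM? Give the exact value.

Row 2 ↔ basis x, column 2 ↔ basis x, so (MᵀM)_{2,2} = Σᵢ (x)·(x) = (0)·(0) + (3)·(3) + (4)·(4) + (5)·(5) + (7)·(7) + (8)·(8) + (9)·(9) = 244.

244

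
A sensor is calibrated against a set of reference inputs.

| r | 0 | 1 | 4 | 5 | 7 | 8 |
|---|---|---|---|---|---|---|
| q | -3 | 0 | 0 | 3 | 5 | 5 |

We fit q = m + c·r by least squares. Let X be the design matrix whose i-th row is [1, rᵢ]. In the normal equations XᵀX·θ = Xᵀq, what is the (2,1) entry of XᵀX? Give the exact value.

Row 2 ↔ basis r, column 1 ↔ basis 1, so (XᵀX)_{2,1} = Σᵢ r = (0)·(1) + (1)·(1) + (4)·(1) + (5)·(1) + (7)·(1) + (8)·(1) = 25.

25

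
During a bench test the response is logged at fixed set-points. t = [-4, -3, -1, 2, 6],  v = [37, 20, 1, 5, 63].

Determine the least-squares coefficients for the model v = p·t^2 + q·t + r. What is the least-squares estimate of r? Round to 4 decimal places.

r = -1.4615

Compute the Gram sums: Σt^2·t^2 = 1650, Σt^2·t = 132, Σt^2 = 66, Σt·t = 66, Σt = 0, Σ1 = 5.
And Σt^2·v = 3061, Σt·v = 179, Σv = 126.
Inverting the 3×3 Gram matrix, [p, q, r]ᵀ = [1733/858, -1139/858, -19/13]ᵀ.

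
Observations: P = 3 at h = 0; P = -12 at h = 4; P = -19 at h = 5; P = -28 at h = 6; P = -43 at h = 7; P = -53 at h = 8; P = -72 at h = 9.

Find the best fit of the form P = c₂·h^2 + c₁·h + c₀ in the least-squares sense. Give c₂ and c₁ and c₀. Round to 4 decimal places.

Sums needed: Σh^2·h^2 = 15235, Σh^2·h = 1989, Σh^2 = 271, Σh·h = 271, Σh = 39, Σ1 = 7.
Moment sums: Σh^2·P = -13006, Σh·P = -1684, ΣP = -224.
XᵀX·[c₂, c₁, c₀]ᵀ = XᵀP becomes [[15235, 1989, 271]; [1989, 271, 39]; [271, 39, 7]]·[c₂, c₁, c₀]ᵀ = [-13006, -1684, -224]ᵀ.
Solving the 3×3 system (Gaussian elimination) gives c₂ = -41810/44121, c₁ = 4941/14707, c₀ = 17741/6303.

c₂ = -0.9476, c₁ = 0.3360, c₀ = 2.8147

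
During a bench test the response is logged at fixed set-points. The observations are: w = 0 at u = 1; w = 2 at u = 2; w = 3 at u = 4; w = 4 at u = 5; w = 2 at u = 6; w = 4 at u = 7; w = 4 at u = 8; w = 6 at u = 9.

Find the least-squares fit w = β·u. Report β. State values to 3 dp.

With design matrix M, MᵀM = [[276]] and Mᵀw = [162]ᵀ.
β = 162/276 = 0.586957.

β = 0.587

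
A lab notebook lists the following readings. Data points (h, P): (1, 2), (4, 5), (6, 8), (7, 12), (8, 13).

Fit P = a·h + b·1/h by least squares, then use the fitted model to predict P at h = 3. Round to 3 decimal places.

The normal system MᵀM·[a, b]ᵀ = MᵀP is [[166, 5]; [5, 31789/28224]]·[a, b]ᵀ = [258, 1331/168]ᵀ.
Determinant 166·(31789/28224) − 5² = 2285687/14112.
a = (258·(31789/28224) − 5·(1331/168))/(2285687/14112) = 3541761/2285687; b = (166·(1331/168) − 5·258)/(2285687/14112) = 354984/2285687.
At h = 3: P̂ = (3541761/2285687)·(3) + (354984/2285687)·(1/3) = 10743611/2285687.

P̂ = 4.700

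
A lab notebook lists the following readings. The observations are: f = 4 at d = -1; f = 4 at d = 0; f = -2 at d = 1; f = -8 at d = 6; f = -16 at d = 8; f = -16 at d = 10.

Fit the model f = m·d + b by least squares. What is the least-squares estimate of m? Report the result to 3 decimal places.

m = -1.943

Compute the Gram sums: Σd·d = 202, Σd = 24, Σ1 = 6.
Right-hand side: Σd·f = -342, Σf = -34.
AᵀA·[m, b]ᵀ = Aᵀf becomes [[202, 24]; [24, 6]]·[m, b]ᵀ = [-342, -34]ᵀ.
det = 202·6 − 24² = 636.
m = ((-342)·6 − 24·(-34))/636 = -103/53; b = (202·(-34) − 24·(-342))/636 = 335/159.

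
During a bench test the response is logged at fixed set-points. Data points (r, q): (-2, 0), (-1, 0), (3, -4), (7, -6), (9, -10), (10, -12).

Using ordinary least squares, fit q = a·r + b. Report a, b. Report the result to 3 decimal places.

a = -0.954, b = -1.198

The normal equations are: 244·a + 26·b = -264;  26·a + 6·b = -32.
(Σr·r = 244, Σr = 26, Σ1 = 6, Σr·q = -264, Σq = -32.)
Determinant 244·6 − 26² = 788.
a = ((-264)·6 − 26·(-32))/788 = -188/197; b = (244·(-32) − 26·(-264))/788 = -236/197.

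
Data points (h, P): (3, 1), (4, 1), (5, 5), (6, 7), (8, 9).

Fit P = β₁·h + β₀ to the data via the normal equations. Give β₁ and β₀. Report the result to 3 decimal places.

β₁ = 1.784, β₀ = -4.676

Setting ∂/∂β₁ … = 0 gives: 150·β₁ + 26·β₀ = 146;  26·β₁ + 5·β₀ = 23.
(Σh·h = 150, Σh = 26, Σ1 = 5, Σh·P = 146, ΣP = 23.)
Δ = 150·5 − 26² = 74.
β₁ = (146·5 − 26·23)/74 = 66/37; β₀ = (150·23 − 26·146)/74 = -173/37.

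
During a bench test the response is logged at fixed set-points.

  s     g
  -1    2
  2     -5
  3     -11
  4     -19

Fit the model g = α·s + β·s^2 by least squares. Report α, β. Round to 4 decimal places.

Entries of AᵀA: Σs·s = 30, Σs·s^2 = 98, Σs^2·s^2 = 354.
For Aᵀg: Σs·g = -121, Σs^2·g = -421.
AᵀA·[α, β]ᵀ = Aᵀg becomes [[30, 98]; [98, 354]]·[α, β]ᵀ = [-121, -421]ᵀ.
Δ = 30·354 − 98² = 1016.
α = ((-121)·354 − 98·(-421))/1016 = -197/127; β = (30·(-421) − 98·(-121))/1016 = -193/254.

α = -1.5512, β = -0.7598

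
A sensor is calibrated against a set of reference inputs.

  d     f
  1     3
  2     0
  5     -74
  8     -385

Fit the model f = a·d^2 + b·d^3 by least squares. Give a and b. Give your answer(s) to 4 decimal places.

a = 2.1382, b = -1.0193

XᵀX·[a, b]ᵀ = Xᵀf reads: 4738·a + 35926·b = -26487;  35926·a + 277834·b = -206367.
Δ = 4738·277834 − 35926² = 25700016.
a = ((-26487)·277834 − 35926·(-206367))/25700016 = 4579307/2141668; b = (4738·(-206367) − 35926·(-26487))/25700016 = -94909/93116.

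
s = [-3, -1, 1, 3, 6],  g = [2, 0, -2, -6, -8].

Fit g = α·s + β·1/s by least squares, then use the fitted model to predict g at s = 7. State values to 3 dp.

ĝ = -9.412

Normal-equation sums: Σs·s = 56, Σs·1/s = 5, Σ1/s·1/s = 9/4.
Right-hand side: Σs·g = -74, Σ1/s·g = -6.
MᵀM·[α, β]ᵀ = Mᵀg becomes [[56, 5]; [5, 9/4]]·[α, β]ᵀ = [-74, -6]ᵀ.
Eliminating β: (9/4)·(row 1) − 5·(row 2) gives 101·α = (9/4)·(-74) − 5·(-6) = -273/2, so α = -273/202.
Then β = ((-6) − 5·(-273/202))/(9/4) = 34/101.
At s = 7: ĝ = (-273/202)·(7) + (34/101)·(1/7) = -13309/1414.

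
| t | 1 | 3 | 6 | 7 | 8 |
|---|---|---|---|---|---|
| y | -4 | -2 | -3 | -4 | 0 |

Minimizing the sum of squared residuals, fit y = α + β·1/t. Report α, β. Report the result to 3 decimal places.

Compute the Gram sums: Σ1 = 5, Σ1/t = 99/56, Σ1/t·1/t = 33161/28224.
Moment sums: Σy = -13, Σ1/t·y = -241/42.
Eliminating β: (33161/28224)·(row 1) − (99/56)·(row 2) gives (19399/7056)·α = (33161/28224)·(-13) − (99/56)·(-241/42) = -144785/28224, so α = -144785/77596.
Then β = ((-241/42) − (99/56)·(-144785/77596))/(33161/28224) = -40278/19399.

α = -1.866, β = -2.076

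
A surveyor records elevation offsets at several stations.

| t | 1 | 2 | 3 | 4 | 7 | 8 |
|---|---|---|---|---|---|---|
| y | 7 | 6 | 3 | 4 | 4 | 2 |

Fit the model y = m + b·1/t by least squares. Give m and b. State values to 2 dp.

From the data, Σ1 = 6, Σ1/t = 395/168, Σ1/t·1/t = 41197/28224.
For Mᵀy: Σy = 26, Σ1/t·y = 359/28.
MᵀM·[m, b]ᵀ = Mᵀy becomes [[6, 395/168]; [395/168, 41197/28224]]·[m, b]ᵀ = [26, 359/28]ᵀ.
Eliminating b: (41197/28224)·(row 1) − (395/168)·(row 2) gives (91157/28224)·m = (41197/28224)·26 − (395/168)·(359/28) = 55073/7056, so m = 220292/91157.
Then b = ((359/28) − (395/168)·(220292/91157))/(41197/28224) = 445872/91157.

m = 2.42, b = 4.89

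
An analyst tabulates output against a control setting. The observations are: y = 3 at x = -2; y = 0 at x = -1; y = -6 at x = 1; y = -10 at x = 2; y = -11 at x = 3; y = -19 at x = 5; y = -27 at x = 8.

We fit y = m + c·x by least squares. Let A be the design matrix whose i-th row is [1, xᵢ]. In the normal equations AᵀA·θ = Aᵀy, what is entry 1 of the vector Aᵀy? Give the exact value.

Entry 1 ↔ basis 1, so (Aᵀy)_{1} = Σᵢ yᵢ = (1)·(3) + (1)·(0) + (1)·(-6) + (1)·(-10) + (1)·(-11) + (1)·(-19) + (1)·(-27) = -70.

-70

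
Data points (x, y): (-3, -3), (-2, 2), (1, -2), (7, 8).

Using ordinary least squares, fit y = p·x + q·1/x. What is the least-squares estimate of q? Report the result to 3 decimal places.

With design matrix A, AᵀA = [[63, 4]; [4, 2437/1764]] and Aᵀy = [59, -6/7]ᵀ.
Eliminating q: (2437/1764)·(row 1) − 4·(row 2) gives (1989/28)·p = (2437/1764)·59 − 4·(-6/7) = 149831/1764, so p = 149831/125307.
Then q = ((-6/7) − 4·(149831/125307))/(2437/1764) = -8120/1989.

q = -4.082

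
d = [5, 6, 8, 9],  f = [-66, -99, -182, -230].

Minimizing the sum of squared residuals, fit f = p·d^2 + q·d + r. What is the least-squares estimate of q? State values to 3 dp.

q = -6.100

With design matrix A, AᵀA = [[12578, 1582, 206]; [1582, 206, 28]; [206, 28, 4]] and Aᵀf = [-35492, -4450, -577]ᵀ.
Inverting the 3×3 Gram matrix, [p, q, r]ᵀ = [-5/2, -61/10, 136/5]ᵀ.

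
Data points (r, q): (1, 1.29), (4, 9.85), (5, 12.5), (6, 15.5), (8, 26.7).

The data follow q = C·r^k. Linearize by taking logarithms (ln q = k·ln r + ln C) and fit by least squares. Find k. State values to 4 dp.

k = 1.4306

Taking logs, ln q = k·ln r + ln C, so regress ln q on ln r.
AᵀA = [[12.0466, 6.8669]; [6.8669, 5]], rhs = [18.9773, 11.0933]ᵀ  (here Σln r = 6.8669, Σ(ln r)² = 12.0466, Σln q = 11.0933, Σln r·ln q = 18.9773).
Solving (det = 13.0781): k = 1.43058, ln C = 0.25394.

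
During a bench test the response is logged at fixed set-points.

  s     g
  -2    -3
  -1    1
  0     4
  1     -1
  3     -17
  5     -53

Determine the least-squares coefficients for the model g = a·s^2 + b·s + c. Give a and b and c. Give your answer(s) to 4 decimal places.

a = -2.0594, b = -0.8476, c = 3.0772

Setting ∂/∂a … = 0 gives: 724·a + 144·b + 40·c = -1490;  144·a + 40·b + 6·c = -312;  40·a + 6·b + 6·c = -69.
(Σs^2·s^2 = 724, Σs^2·s = 144, Σs^2 = 40, Σs·s = 40, Σs = 6, Σ1 = 6, Σs^2·g = -1490, Σs·g = -312, Σg = -69.)
Row-reducing yields a = -7311/3550, b = -3009/3550, c = 5462/1775.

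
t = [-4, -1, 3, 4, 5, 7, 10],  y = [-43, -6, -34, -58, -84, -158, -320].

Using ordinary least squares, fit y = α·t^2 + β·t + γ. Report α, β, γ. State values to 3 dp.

α = -3.008, β = -1.536, γ = -2.344

From the data, Σt^2·t^2 = 13620, Σt^2·t = 1494, Σt^2 = 216, Σt·t = 216, Σt = 24, Σ1 = 7.
For Xᵀy: Σt^2·y = -43770, Σt·y = -4882, Σy = -703.
So XᵀX·[α, β, γ]ᵀ = Xᵀy: [[13620, 1494, 216]; [1494, 216, 24]; [216, 24, 7]]·[α, β, γ]ᵀ = [-43770, -4882, -703]ᵀ.
Inverting the 3×3 Gram matrix, [α, β, γ]ᵀ = [-211907/70449, -324715/211347, -165145/70449]ᵀ.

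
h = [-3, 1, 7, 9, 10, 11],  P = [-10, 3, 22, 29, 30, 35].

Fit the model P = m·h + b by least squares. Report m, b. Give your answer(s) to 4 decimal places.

m = 3.1700, b = -0.3252

With design matrix M, MᵀM = [[361, 35]; [35, 6]] and MᵀP = [1133, 109]ᵀ.
Eliminating b: 6·(row 1) − 35·(row 2) gives 941·m = 6·1133 − 35·109 = 2983, so m = 2983/941.
Then b = (109 − 35·(2983/941))/6 = -306/941.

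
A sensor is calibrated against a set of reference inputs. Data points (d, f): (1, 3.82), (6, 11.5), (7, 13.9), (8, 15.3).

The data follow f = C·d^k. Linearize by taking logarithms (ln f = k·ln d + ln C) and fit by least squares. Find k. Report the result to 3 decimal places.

Taking logs, ln f = k·ln d + ln C, so regress ln f on ln d.
Over the data: Σln d = 5.8171, Σ(ln d)² = 11.3210, Σln f = 9.1423, Σln d·ln f = 15.1699.
Normal system: [[11.3210, 5.8171]; [5.8171, 4]]·[k, ln C]ᵀ = [15.1699, 9.1423]ᵀ.
Solving (det = 11.4454): k = 0.65509, ln C = 1.33291.

k = 0.655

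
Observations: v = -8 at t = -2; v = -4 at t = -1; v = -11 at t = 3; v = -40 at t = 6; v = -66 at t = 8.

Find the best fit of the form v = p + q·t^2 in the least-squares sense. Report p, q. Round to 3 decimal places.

p = -3.260, q = -0.989

The normal equations are: 5·p + 114·q = -129;  114·p + 5490·q = -5799.
Eliminating q: 5490·(row 1) − 114·(row 2) gives 14454·p = 5490·(-129) − 114·(-5799) = -47124, so p = -238/73.
Then q = ((-5799) − 114·(-238/73))/5490 = -433/438.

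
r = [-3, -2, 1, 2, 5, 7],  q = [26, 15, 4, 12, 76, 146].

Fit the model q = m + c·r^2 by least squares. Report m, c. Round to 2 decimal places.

m = 1.09, c = 2.96

Setting ∂/∂m … = 0 gives: 6·m + 92·c = 279;  92·m + 3140·c = 9400.
(Σ1 = 6, Σr^2 = 92, Σr^2·r^2 = 3140, Σq = 279, Σr^2·q = 9400.)
det = 6·3140 − 92² = 10376.
m = (279·3140 − 92·9400)/10376 = 2815/2594; c = (6·9400 − 92·279)/10376 = 7683/2594.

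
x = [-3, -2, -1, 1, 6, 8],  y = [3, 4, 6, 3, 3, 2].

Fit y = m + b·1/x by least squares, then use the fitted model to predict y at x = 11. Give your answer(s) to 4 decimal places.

Compute the Gram sums: Σ1 = 6, Σ1/x = -13/24, Σ1/x·1/x = 1385/576.
For Aᵀy: Σy = 21, Σ1/x·y = -21/4.
Determinant 6·(1385/576) − (-13/24)² = 8141/576.
m = (21·(1385/576) − (-13/24)·(-21/4))/(8141/576) = 3921/1163; b = (6·(-21/4) − (-13/24)·21)/(8141/576) = -1656/1163.
At x = 11: ŷ = (3921/1163)·(1) + (-1656/1163)·(1/11) = 41475/12793.

ŷ = 3.2420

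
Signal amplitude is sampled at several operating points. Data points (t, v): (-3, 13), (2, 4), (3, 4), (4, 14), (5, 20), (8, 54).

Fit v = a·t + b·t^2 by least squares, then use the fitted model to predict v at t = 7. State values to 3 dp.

v̂ = 41.081

From the data, Σt·t = 127, Σt·t^2 = 709, Σt^2·t^2 = 5155.
Right-hand side: Σt·v = 569, Σt^2·v = 4349.
XᵀX·[a, b]ᵀ = Xᵀv becomes [[127, 709]; [709, 5155]]·[a, b]ᵀ = [569, 4349]ᵀ.
Eliminating b: 5155·(row 1) − 709·(row 2) gives 152004·a = 5155·569 − 709·4349 = -150246, so a = -25041/25334.
Then b = (4349 − 709·(-25041/25334))/5155 = 24817/25334.
At t = 7: v̂ = (-25041/25334)·(7) + (24817/25334)·(49) = 520373/12667.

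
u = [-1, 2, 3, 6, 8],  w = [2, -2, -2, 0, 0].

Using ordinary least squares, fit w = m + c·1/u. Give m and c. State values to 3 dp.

Normal-equation sums: Σ1 = 5, Σ1/u = 1/8, Σ1/u·1/u = 809/576.
And Σw = -2, Σ1/u·w = -11/3.
Eliminating c: (809/576)·(row 1) − (1/8)·(row 2) gives (1009/144)·m = (809/576)·(-2) − (1/8)·(-11/3) = -677/288, so m = -677/2018.
Then c = ((-11/3) − (1/8)·(-677/2018))/(809/576) = -2604/1009.

m = -0.335, c = -2.581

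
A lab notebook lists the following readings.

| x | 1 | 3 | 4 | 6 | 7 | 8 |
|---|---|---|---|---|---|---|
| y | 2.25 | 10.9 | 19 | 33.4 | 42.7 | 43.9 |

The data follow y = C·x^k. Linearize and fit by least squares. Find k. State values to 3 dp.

k = 1.478

With ln yᵢ as the transformed response and ln xᵢ as the regressor:
Σln x = 8.3020, Σ(ln x)² = 14.4498, Σln y = 17.1888, Σln x·ln y = 28.1623.
Equations: 14.4498·k + 8.3020·ln C = 28.1623;  8.3020·k + 6·ln C = 17.1888.
Slope k = (n·Σln x·ln y − Σln x·Σln y)/(n·Σ(ln x)² − (Σln x)²) = (6·28.1623 − 8.3020·17.1888)/17.7753 = 1.47800; ln C = (Σln y − k·Σln x)/n = 0.81974.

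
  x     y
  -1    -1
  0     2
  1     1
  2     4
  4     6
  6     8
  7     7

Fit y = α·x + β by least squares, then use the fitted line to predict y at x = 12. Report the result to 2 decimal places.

ŷ = 13.53

The normal system AᵀA·[α, β]ᵀ = Aᵀy is [[107, 19]; [19, 7]]·[α, β]ᵀ = [131, 27]ᵀ.
Δ = 107·7 − 19² = 388.
α = (131·7 − 19·27)/388 = 101/97; β = (107·27 − 19·131)/388 = 100/97.
At x = 12: ŷ = (101/97)·(12) + (100/97)·(1) = 1312/97.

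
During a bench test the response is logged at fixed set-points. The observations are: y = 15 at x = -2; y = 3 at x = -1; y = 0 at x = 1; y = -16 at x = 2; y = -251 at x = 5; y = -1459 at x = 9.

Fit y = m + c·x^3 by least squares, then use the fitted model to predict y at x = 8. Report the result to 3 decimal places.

ŷ = -1024.734

AᵀA·[m, c]ᵀ = Aᵀy reads: 6·m + 854·c = -1708;  854·m + 547196·c = -1095237.
(Σ1 = 6, Σx^3 = 854, Σx^3·x^3 = 547196, Σy = -1708, Σx^3·y = -1095237.)
Eliminating c: 547196·(row 1) − 854·(row 2) gives 2553860·m = 547196·(-1708) − 854·(-1095237) = 721630, so m = 72163/255386.
Then c = ((-1095237) − 854·(72163/255386))/547196 = -511279/255386.
At x = 8: ŷ = (72163/255386)·(1) + (-511279/255386)·(512) = -261702685/255386.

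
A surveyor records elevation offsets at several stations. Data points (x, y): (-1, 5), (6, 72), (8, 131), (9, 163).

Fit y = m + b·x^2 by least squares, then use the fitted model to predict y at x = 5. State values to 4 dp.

ŷ = 51.9872

With design matrix M, MᵀM = [[4, 182]; [182, 11954]] and Mᵀy = [371, 24184]ᵀ.
det = 4·11954 − 182² = 14692.
m = (371·11954 − 182·24184)/14692 = 16723/7346; b = (4·24184 − 182·371)/14692 = 14607/7346.
At x = 5: ŷ = (16723/7346)·(1) + (14607/7346)·(25) = 190949/3673.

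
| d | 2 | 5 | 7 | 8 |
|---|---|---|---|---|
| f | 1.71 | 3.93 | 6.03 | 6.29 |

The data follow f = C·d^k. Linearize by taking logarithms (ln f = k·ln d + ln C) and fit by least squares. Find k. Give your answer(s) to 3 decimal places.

k = 0.965

Let Y = ln f. Fitting Y = k·ln d + ln C by least squares:
Σln d = 6.3279, Σ(ln d)² = 11.1814, Σln f = 5.5408, Σln d·ln f = 9.8949.
Normal system: [[11.1814, 6.3279]; [6.3279, 4]]·[k, ln C]ᵀ = [9.8949, 5.5408]ᵀ.
Slope k = (n·Σln d·ln f − Σln d·Σln f)/(n·Σ(ln d)² − (Σln d)²) = (4·9.8949 − 6.3279·5.5408)/4.6828 = 0.96474; ln C = (Σln f − k·Σln d)/n = -0.14099.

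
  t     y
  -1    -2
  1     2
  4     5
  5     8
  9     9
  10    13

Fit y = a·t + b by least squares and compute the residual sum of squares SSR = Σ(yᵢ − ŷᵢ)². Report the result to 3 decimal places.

Compute the Gram sums: Σt·t = 224, Σt = 28, Σ1 = 6.
And Σt·y = 275, Σy = 35.
So MᵀM·[a, b]ᵀ = Mᵀy: [[224, 28]; [28, 6]]·[a, b]ᵀ = [275, 35]ᵀ.
Determinant 224·6 − 28² = 560.
a = (275·6 − 28·35)/560 = 67/56; b = (224·35 − 28·275)/560 = 1/4.
Residuals: -59/56, 31/56, -1/28, 99/56, -113/56, 11/14; SSR = 517/56.

SSR = 9.232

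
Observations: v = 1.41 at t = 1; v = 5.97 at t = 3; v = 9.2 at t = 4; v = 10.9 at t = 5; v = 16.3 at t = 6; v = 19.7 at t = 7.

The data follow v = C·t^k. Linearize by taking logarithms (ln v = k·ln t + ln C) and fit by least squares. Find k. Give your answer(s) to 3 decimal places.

Let Y = ln v. Fitting Y = k·ln t + ln C by least squares:
XᵀX = [[12.7160, 7.8320]; [7.8320, 6]], rhs = [19.6851, 12.5101]ᵀ  (here Σln t = 7.8320, Σ(ln t)² = 12.7160, Σln v = 12.5101, Σln t·ln v = 19.6851).
Δ = 12.7160·6 − (7.8320)² = 14.9557; k = (19.6851·6 − 7.8320·12.5101)/14.9557 = 1.34607, ln C = (12.7160·12.5101 − 7.8320·19.6851)/14.9557 = 0.32794.

k = 1.346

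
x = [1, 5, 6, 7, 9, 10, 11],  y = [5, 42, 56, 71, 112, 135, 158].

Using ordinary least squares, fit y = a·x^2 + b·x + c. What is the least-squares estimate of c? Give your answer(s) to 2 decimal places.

c = 1.07

Compute the Gram sums: Σx^2·x^2 = 35525, Σx^2·x = 3745, Σx^2 = 413, Σx·x = 413, Σx = 49, Σ1 = 7.
And Σx^2·y = 48240, Σx·y = 5144, Σy = 579.
Inverting the 3×3 Gram matrix, [a, b, c]ᵀ = [961/924, 2677/924, 15/14]ᵀ.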